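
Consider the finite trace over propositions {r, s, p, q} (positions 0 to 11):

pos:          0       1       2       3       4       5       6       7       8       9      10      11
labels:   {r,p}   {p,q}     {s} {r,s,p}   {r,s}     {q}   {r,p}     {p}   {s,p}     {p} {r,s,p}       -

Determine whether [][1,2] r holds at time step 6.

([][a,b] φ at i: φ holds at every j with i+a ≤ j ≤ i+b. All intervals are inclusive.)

Check r at every j in [7,8]:
  j=7: false
  j=8: false
Fails at j=7 → formula fails.

No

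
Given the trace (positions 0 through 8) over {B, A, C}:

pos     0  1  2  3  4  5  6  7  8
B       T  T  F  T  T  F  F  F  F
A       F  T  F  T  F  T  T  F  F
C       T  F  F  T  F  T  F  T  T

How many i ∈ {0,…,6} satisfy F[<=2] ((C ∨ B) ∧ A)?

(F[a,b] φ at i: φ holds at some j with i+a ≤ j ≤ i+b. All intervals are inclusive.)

Evaluate at each i in [0,6]:
  i=0: ✓ (witness j=1)
  i=1: ✓ (witness j=1)
  i=2: ✓ (witness j=3)
  i=3: ✓ (witness j=3)
  i=4: ✓ (witness j=5)
  i=5: ✓ (witness j=5)
  i=6: ✗ (none in [6,8])
Positions where it holds: {0, 1, 2, 3, 4, 5} → 6.

6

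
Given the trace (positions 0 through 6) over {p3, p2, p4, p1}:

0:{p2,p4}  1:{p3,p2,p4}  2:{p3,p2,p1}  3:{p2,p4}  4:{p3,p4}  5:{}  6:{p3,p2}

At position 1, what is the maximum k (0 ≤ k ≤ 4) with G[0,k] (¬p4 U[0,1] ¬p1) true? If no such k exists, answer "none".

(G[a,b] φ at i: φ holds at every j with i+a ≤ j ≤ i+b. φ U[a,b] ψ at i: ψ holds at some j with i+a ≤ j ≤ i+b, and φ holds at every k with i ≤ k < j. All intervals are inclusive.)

(¬p4 U[0,1] ¬p1) must hold from j=1 onward; find where it first fails.
  j=1: holds
  j=2: holds
  j=3: holds
  j=4: holds
  j=5: holds
Holds through j=5; largest k = 4.

4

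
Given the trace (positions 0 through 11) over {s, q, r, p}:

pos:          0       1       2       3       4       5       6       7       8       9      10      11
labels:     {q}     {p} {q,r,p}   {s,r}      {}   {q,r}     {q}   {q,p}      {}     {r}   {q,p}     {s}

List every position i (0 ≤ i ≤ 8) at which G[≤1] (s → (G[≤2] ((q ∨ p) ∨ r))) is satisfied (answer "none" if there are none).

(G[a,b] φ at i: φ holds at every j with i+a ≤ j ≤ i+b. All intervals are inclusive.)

Evaluate at each i in [0,8]:
  i=0: ✓ (all of [0,1])
  i=1: ✓ (all of [1,2])
  i=2: ✗ (fails at j=3)
  i=3: ✗ (fails at j=3)
  i=4: ✓ (all of [4,5])
  i=5: ✓ (all of [5,6])
  i=6: ✓ (all of [6,7])
  i=7: ✓ (all of [7,8])
  i=8: ✓ (all of [8,9])

0, 1, 4, 5, 6, 7, 8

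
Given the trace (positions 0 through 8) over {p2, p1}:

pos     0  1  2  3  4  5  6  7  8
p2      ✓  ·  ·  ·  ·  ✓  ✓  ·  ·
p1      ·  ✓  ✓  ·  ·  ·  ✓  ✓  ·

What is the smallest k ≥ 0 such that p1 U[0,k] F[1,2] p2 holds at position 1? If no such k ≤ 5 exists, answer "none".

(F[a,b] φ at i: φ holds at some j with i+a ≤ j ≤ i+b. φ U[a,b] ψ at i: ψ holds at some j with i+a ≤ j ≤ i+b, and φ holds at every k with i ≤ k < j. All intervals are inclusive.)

Need earliest j ≥ 1 with F[1,2] p2, and p1 at every k in [1,j-1].
  j=1: rhs fails.
  j=2: rhs fails.
  j=3: rhs holds; lhs holds on [1,2]. k = 2.

2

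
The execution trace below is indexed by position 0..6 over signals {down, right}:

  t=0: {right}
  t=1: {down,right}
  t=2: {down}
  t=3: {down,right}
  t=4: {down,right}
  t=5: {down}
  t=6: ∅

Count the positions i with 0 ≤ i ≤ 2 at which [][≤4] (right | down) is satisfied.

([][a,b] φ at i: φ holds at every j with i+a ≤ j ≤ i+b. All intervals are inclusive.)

2

Evaluate at each i in [0,2]:
  i=0: ✓ (all of [0,4])
  i=1: ✓ (all of [1,5])
  i=2: ✗ (fails at j=6)
Positions where it holds: {0, 1} → 2.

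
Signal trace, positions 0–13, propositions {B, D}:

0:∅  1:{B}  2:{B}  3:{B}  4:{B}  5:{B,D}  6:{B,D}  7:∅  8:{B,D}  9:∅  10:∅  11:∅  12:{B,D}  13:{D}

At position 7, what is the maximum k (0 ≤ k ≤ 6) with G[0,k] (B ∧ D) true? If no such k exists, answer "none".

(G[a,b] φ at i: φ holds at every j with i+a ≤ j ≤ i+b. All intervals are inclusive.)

(B ∧ D) must hold from j=7 onward; find where it first fails.
  j=7: fails → no k works.

none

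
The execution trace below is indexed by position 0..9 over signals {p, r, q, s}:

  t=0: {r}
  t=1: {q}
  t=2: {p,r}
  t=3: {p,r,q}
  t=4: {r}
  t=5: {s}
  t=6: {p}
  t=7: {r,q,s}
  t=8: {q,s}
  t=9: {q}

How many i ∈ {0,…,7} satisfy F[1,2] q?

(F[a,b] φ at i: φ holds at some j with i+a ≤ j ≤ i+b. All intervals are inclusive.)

Evaluate at each i in [0,7]:
  i=0: ✓ (witness j=1)
  i=1: ✓ (witness j=3)
  i=2: ✓ (witness j=3)
  i=3: ✗ (none in [4,5])
  i=4: ✗ (none in [5,6])
  i=5: ✓ (witness j=7)
  i=6: ✓ (witness j=7)
  i=7: ✓ (witness j=8)
Positions where it holds: {0, 1, 2, 5, 6, 7} → 6.

6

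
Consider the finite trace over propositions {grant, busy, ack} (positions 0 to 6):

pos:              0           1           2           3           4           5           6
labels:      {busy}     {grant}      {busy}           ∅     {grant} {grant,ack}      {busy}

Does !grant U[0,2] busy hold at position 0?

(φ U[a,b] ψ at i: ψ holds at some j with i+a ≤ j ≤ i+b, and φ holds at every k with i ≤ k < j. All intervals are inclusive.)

Need some j in [0,2] with busy, and !grant at every k in [0,j-1].
  j=0: busy holds; no prefix to check → satisfied.

Holds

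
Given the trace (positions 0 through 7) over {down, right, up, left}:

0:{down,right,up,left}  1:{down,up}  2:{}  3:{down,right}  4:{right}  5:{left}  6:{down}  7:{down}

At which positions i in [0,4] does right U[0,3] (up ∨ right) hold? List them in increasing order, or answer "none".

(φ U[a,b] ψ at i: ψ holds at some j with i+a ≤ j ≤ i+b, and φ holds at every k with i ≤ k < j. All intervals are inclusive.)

Evaluate at each i in [0,4]:
  i=0: ✓ (rhs at j=0)
  i=1: ✓ (rhs at j=1)
  i=2: ✗ (lhs fails at k=2 before rhs at j=3)
  i=3: ✓ (rhs at j=3)
  i=4: ✓ (rhs at j=4)

0, 1, 3, 4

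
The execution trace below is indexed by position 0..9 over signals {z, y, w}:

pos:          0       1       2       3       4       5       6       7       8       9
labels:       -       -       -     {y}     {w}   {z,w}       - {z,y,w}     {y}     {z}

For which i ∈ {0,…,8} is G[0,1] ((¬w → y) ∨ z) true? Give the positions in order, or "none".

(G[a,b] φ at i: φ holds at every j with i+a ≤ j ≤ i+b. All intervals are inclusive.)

3, 4, 7, 8

Evaluate at each i in [0,8]:
  i=0: ✗ (fails at j=0)
  i=1: ✗ (fails at j=1)
  i=2: ✗ (fails at j=2)
  i=3: ✓ (all of [3,4])
  i=4: ✓ (all of [4,5])
  i=5: ✗ (fails at j=6)
  i=6: ✗ (fails at j=6)
  i=7: ✓ (all of [7,8])
  i=8: ✓ (all of [8,9])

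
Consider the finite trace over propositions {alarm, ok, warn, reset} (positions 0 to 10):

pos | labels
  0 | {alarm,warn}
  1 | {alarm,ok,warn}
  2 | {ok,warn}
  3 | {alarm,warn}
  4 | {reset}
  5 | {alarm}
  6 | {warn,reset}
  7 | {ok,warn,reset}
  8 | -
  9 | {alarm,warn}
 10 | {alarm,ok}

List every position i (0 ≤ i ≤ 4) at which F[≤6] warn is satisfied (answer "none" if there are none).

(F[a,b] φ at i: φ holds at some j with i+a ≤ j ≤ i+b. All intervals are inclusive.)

Evaluate at each i in [0,4]:
  i=0: ✓ (witness j=0)
  i=1: ✓ (witness j=1)
  i=2: ✓ (witness j=2)
  i=3: ✓ (witness j=3)
  i=4: ✓ (witness j=6)

0, 1, 2, 3, 4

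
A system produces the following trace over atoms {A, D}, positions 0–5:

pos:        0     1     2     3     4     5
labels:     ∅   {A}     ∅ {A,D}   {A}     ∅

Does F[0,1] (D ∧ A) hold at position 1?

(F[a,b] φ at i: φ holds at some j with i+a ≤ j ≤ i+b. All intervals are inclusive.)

Check (D ∧ A) at each j in [1,2]:
  j=1: false
  j=2: false
No position in the window satisfies it → formula fails.

Does not hold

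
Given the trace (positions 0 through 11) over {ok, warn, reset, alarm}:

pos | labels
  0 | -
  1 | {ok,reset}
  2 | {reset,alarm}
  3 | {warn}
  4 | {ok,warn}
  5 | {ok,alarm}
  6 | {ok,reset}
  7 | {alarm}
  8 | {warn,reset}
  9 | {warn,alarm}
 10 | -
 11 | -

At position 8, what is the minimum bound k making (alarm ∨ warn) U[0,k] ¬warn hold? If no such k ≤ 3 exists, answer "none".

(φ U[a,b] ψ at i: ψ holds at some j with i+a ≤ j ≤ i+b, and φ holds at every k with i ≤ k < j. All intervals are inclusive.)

Need earliest j ≥ 8 with ¬warn, and (alarm ∨ warn) at every k in [8,j-1].
  j=8: rhs fails.
  j=9: rhs fails.
  j=10: rhs holds; lhs holds on [8,9]. k = 2.

2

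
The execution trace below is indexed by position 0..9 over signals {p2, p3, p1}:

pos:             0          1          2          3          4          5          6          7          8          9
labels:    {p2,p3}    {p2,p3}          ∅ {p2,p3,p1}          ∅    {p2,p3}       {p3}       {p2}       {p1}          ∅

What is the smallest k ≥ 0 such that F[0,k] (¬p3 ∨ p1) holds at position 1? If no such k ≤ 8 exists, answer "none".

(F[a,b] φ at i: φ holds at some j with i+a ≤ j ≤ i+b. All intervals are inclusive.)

1

Scan j = 1,2,… for (¬p3 ∨ p1):
  j=1: fails
  j=2: holds
First hit at j=2, so smallest k = 2-1 = 1.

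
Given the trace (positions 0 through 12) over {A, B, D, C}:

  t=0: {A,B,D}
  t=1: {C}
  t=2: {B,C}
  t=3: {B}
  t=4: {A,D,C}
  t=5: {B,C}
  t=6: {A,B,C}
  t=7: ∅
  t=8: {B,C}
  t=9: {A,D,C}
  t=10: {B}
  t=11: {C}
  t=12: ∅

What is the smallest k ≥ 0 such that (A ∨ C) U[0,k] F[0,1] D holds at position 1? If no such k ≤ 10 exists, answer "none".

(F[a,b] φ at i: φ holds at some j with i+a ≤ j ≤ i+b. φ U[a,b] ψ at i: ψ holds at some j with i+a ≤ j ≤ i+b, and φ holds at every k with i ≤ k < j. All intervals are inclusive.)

Need earliest j ≥ 1 with F[0,1] D, and (A ∨ C) at every k in [1,j-1].
  j=1: rhs fails.
  j=2: rhs fails.
  j=3: rhs holds; lhs holds on [1,2]. k = 2.

2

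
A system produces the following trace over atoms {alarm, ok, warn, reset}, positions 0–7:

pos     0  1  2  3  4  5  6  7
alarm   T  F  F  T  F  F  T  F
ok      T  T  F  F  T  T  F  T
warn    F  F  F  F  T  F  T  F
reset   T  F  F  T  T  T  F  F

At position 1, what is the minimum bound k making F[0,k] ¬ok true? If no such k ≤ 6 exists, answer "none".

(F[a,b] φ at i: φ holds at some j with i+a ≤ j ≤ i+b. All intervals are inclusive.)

1

Scan j = 1,2,… for ¬ok:
  j=1: fails
  j=2: holds
First hit at j=2, so smallest k = 2-1 = 1.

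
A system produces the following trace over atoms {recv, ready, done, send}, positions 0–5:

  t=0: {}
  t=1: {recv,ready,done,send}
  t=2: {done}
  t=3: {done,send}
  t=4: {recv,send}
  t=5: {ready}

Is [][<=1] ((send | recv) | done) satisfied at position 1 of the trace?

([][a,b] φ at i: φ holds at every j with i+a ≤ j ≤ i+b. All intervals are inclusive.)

Holds

Check ((send | recv) | done) at every j in [1,2]:
  j=1: true
  j=2: true
All positions satisfy it → formula holds.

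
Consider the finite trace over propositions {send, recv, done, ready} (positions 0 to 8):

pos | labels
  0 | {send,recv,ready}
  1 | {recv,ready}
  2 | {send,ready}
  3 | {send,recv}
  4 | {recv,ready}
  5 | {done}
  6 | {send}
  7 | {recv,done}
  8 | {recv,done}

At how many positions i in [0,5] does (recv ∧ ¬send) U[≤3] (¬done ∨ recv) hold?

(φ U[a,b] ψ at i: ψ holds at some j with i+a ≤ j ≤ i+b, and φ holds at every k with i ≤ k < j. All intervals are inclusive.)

Evaluate at each i in [0,5]:
  i=0: ✓ (rhs at j=0)
  i=1: ✓ (rhs at j=1)
  i=2: ✓ (rhs at j=2)
  i=3: ✓ (rhs at j=3)
  i=4: ✓ (rhs at j=4)
  i=5: ✗ (lhs fails at k=5 before rhs at j=6)
Positions where it holds: {0, 1, 2, 3, 4} → 5.

5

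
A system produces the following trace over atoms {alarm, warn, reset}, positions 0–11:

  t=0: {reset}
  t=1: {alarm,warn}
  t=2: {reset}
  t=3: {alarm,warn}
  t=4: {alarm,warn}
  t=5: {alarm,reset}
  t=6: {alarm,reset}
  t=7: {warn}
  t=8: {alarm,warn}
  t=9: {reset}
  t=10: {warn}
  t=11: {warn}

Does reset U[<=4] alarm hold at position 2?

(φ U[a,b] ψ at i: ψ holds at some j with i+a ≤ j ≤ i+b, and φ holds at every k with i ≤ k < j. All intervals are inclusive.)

Yes

Need some j in [2,6] with alarm, and reset at every k in [2,j-1].
  j=2: alarm false.
  j=3: alarm holds; reset holds at every k in [2,2] → satisfied.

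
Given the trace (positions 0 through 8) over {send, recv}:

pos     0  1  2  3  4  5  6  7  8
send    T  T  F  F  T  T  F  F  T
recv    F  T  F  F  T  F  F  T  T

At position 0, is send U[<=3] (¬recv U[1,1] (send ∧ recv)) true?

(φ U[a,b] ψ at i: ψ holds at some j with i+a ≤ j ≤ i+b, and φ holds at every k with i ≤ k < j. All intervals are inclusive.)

Need some j in [0,3] with (¬recv U[1,1] (send ∧ recv)), and send at every k in [0,j-1].
  j=0: (¬recv U[1,1] (send ∧ recv)) holds; no prefix to check → satisfied.

Yes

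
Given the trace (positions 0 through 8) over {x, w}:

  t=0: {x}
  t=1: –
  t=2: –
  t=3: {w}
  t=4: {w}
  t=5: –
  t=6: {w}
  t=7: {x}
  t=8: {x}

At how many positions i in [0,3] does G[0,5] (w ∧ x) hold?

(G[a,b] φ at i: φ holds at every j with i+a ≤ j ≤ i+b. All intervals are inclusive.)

Evaluate at each i in [0,3]:
  i=0: ✗ (fails at j=0)
  i=1: ✗ (fails at j=1)
  i=2: ✗ (fails at j=2)
  i=3: ✗ (fails at j=3)
Positions where it holds: {} → 0.

0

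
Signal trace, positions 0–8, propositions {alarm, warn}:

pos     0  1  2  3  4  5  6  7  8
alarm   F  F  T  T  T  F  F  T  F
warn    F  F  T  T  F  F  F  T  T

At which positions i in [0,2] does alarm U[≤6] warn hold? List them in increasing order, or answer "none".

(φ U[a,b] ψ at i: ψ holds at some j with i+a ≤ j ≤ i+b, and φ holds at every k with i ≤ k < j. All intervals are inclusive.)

Evaluate at each i in [0,2]:
  i=0: ✗ (lhs fails at k=0 before rhs at j=2)
  i=1: ✗ (lhs fails at k=1 before rhs at j=2)
  i=2: ✓ (rhs at j=2)

2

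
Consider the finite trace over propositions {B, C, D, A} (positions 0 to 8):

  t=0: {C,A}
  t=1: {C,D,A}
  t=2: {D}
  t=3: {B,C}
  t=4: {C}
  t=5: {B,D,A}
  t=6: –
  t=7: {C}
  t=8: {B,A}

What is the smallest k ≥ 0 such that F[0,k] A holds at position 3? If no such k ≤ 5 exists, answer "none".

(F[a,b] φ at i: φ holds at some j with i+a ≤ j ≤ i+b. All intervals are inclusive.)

Scan j = 3,4,… for A:
  j=3: fails
  j=4: fails
  j=5: holds
First hit at j=5, so smallest k = 5-3 = 2.

2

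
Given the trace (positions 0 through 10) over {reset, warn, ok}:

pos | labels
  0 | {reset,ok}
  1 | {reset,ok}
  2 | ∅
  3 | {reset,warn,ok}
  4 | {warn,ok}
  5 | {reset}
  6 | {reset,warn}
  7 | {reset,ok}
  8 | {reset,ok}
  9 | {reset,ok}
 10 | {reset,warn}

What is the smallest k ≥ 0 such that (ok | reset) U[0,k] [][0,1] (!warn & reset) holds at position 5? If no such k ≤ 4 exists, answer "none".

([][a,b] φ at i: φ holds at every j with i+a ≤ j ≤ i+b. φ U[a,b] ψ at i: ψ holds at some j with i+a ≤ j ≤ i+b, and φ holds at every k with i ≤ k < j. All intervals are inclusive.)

Need earliest j ≥ 5 with [][0,1] (!warn & reset), and (ok | reset) at every k in [5,j-1].
  j=5: rhs fails.
  j=6: rhs fails.
  j=7: rhs holds; lhs holds on [5,6]. k = 2.

2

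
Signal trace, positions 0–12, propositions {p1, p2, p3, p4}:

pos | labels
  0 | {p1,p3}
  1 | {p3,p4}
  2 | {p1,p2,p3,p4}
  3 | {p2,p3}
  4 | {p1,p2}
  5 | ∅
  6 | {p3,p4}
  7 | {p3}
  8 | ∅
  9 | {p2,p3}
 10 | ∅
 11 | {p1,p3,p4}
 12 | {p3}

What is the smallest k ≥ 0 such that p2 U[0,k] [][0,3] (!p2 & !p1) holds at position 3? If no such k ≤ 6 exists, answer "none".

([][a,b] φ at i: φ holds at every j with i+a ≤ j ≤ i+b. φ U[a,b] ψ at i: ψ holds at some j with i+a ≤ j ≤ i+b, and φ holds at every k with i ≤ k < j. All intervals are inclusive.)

Need earliest j ≥ 3 with [][0,3] (!p2 & !p1), and p2 at every k in [3,j-1].
  j=3: rhs fails.
  j=4: rhs fails.
  j=5: rhs holds; lhs holds on [3,4]. k = 2.

2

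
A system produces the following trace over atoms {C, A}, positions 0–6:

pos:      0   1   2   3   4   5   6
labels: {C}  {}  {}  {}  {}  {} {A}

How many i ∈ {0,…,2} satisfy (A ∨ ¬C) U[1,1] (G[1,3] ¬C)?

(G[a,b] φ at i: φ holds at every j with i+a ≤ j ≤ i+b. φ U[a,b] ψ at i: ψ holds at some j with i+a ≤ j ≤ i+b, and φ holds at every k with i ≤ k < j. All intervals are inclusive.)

2

Evaluate at each i in [0,2]:
  i=0: ✗ (lhs fails at k=0 before rhs at j=1)
  i=1: ✓ (rhs at j=2; lhs holds on [1,1])
  i=2: ✓ (rhs at j=3; lhs holds on [2,2])
Positions where it holds: {1, 2} → 2.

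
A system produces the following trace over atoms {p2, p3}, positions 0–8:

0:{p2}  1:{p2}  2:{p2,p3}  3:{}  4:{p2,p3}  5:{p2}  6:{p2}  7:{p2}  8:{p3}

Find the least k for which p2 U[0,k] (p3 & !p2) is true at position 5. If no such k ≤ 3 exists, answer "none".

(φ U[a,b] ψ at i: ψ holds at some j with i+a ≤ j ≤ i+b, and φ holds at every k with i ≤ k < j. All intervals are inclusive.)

3

Need earliest j ≥ 5 with (p3 & !p2), and p2 at every k in [5,j-1].
  j=5: rhs fails.
  j=6: rhs fails.
  j=7: rhs fails.
  j=8: rhs holds; lhs holds on [5,7]. k = 3.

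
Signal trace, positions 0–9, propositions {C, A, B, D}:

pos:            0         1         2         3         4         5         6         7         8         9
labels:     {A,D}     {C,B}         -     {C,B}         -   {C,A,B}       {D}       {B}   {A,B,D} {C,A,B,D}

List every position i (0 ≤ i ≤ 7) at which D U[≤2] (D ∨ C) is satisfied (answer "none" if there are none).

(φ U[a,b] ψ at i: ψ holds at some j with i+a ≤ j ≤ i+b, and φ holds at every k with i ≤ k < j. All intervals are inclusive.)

0, 1, 3, 5, 6

Evaluate at each i in [0,7]:
  i=0: ✓ (rhs at j=0)
  i=1: ✓ (rhs at j=1)
  i=2: ✗ (lhs fails at k=2 before rhs at j=3)
  i=3: ✓ (rhs at j=3)
  i=4: ✗ (lhs fails at k=4 before rhs at j=5)
  i=5: ✓ (rhs at j=5)
  i=6: ✓ (rhs at j=6)
  i=7: ✗ (lhs fails at k=7 before rhs at j=8)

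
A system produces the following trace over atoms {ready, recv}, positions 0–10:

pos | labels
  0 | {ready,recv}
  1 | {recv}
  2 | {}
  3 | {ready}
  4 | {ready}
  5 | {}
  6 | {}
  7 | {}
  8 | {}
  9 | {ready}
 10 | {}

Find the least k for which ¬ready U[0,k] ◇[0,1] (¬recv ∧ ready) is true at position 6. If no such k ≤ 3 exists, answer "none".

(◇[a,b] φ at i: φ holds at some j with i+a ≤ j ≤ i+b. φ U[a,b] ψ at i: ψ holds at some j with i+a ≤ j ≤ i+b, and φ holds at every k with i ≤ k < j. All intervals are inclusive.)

Need earliest j ≥ 6 with ◇[0,1] (¬recv ∧ ready), and ¬ready at every k in [6,j-1].
  j=6: rhs fails.
  j=7: rhs fails.
  j=8: rhs holds; lhs holds on [6,7]. k = 2.

2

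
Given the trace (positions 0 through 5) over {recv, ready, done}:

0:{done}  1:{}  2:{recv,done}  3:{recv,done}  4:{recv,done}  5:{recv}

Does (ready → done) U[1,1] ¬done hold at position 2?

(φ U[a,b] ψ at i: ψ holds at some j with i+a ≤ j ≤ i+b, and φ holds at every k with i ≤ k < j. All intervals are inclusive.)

No

Need some j in [3,3] with ¬done, and (ready → done) at every k in [2,j-1].
  j=3: ¬done false.
No j in the window works → until fails.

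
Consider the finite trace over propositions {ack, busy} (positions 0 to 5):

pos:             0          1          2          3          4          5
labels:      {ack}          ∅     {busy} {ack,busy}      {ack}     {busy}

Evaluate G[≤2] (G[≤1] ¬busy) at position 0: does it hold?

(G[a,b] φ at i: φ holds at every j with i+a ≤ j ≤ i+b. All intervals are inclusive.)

Check G[≤1] ¬busy at every j in [0,2]:
  j=0: holds on [0,1]
  j=1: fails at 2
  j=2: fails at 2
Fails at j=1 → formula fails.

False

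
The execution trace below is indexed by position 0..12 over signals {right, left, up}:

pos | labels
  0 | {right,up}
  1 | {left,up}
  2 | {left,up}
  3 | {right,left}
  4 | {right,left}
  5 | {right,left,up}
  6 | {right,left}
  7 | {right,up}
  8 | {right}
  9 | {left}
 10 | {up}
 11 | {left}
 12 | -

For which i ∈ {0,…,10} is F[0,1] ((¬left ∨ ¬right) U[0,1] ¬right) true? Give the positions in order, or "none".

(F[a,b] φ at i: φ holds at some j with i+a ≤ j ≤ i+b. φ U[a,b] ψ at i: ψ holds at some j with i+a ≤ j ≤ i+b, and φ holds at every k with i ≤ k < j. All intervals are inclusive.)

0, 1, 2, 7, 8, 9, 10

Evaluate at each i in [0,10]:
  i=0: ✓ (witness j=0)
  i=1: ✓ (witness j=1)
  i=2: ✓ (witness j=2)
  i=3: ✗ (none in [3,4])
  i=4: ✗ (none in [4,5])
  i=5: ✗ (none in [5,6])
  i=6: ✗ (none in [6,7])
  i=7: ✓ (witness j=8)
  i=8: ✓ (witness j=8)
  i=9: ✓ (witness j=9)
  i=10: ✓ (witness j=10)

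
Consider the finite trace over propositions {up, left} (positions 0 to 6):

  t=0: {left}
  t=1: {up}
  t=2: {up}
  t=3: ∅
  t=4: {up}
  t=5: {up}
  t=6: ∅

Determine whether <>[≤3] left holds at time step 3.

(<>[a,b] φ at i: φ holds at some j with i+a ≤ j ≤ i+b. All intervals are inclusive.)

No

Check left at each j in [3,6]:
  j=3: false
  j=4: false
  j=5: false
  j=6: false
No position in the window satisfies it → formula fails.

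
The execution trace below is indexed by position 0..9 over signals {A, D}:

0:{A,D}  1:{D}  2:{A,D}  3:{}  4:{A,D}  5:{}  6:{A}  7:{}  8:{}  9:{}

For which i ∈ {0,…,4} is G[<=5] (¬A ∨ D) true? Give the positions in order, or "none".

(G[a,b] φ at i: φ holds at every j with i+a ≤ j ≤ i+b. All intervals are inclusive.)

Evaluate at each i in [0,4]:
  i=0: ✓ (all of [0,5])
  i=1: ✗ (fails at j=6)
  i=2: ✗ (fails at j=6)
  i=3: ✗ (fails at j=6)
  i=4: ✗ (fails at j=6)

0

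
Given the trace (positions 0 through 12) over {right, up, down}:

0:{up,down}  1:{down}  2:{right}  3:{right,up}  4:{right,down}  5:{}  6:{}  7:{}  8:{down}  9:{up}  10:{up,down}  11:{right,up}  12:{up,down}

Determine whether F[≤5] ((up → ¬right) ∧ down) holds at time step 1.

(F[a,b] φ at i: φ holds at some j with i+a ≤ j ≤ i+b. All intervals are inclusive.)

Yes

Check ((up → ¬right) ∧ down) at each j in [1,6]:
  j=1: true
  j=2: false
  j=3: false
  j=4: true
  j=5: false
  j=6: false
Found at j=1 → formula holds.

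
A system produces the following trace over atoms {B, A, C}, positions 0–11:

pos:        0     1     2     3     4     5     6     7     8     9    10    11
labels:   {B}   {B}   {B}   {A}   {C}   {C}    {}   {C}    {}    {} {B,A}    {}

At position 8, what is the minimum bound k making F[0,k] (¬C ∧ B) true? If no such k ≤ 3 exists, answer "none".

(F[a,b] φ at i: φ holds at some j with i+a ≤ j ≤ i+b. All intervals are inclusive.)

Scan j = 8,9,… for (¬C ∧ B):
  j=8: fails
  j=9: fails
  j=10: holds
First hit at j=10, so smallest k = 10-8 = 2.

2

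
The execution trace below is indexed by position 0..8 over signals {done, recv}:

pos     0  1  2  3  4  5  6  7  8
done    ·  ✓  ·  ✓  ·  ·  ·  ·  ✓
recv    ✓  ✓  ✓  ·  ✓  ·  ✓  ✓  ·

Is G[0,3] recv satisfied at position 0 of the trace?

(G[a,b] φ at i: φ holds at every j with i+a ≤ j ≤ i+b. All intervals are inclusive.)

Check recv at every j in [0,3]:
  j=0: true
  j=1: true
  j=2: true
  j=3: false
Fails at j=3 → formula fails.

Does not hold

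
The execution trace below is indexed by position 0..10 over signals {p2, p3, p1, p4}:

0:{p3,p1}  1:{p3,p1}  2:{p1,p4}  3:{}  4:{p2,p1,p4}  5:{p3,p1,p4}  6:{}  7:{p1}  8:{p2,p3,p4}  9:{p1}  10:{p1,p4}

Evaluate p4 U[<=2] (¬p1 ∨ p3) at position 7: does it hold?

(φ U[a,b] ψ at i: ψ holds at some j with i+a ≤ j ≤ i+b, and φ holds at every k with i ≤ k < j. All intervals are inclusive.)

False

Need some j in [7,9] with (¬p1 ∨ p3), and p4 at every k in [7,j-1].
  j=7: (¬p1 ∨ p3) false.
  j=8: (¬p1 ∨ p3) holds, but p4 fails at k=7 → not this j.
  j=9: (¬p1 ∨ p3) false.
No j in the window works → until fails.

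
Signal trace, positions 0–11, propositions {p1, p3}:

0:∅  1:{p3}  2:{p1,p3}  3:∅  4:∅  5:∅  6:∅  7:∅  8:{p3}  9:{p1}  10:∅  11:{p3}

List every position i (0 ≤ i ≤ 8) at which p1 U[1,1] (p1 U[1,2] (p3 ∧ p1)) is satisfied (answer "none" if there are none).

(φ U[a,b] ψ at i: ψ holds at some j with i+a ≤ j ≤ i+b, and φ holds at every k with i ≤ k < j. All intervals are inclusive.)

Evaluate at each i in [0,8]:
  i=0: ✗ (no rhs in [1,1])
  i=1: ✗ (no rhs in [2,2])
  i=2: ✗ (no rhs in [3,3])
  i=3: ✗ (no rhs in [4,4])
  i=4: ✗ (no rhs in [5,5])
  i=5: ✗ (no rhs in [6,6])
  i=6: ✗ (no rhs in [7,7])
  i=7: ✗ (no rhs in [8,8])
  i=8: ✗ (no rhs in [9,9])

none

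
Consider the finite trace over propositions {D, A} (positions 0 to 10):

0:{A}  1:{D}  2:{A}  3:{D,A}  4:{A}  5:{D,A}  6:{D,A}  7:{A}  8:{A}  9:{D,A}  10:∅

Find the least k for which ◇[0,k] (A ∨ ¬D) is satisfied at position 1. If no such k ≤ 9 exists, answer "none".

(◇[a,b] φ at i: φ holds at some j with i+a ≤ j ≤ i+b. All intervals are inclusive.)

Scan j = 1,2,… for (A ∨ ¬D):
  j=1: fails
  j=2: holds
First hit at j=2, so smallest k = 2-1 = 1.

1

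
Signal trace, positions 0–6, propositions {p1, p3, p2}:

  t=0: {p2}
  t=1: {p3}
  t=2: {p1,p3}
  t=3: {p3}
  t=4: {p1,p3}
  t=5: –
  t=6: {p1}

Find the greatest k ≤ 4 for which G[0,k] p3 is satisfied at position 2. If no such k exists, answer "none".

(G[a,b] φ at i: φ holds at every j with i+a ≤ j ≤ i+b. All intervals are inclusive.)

p3 must hold from j=2 onward; find where it first fails.
  j=2: holds
  j=3: holds
  j=4: holds
  j=5: fails
Holds on [2,4], so largest k = 2.

2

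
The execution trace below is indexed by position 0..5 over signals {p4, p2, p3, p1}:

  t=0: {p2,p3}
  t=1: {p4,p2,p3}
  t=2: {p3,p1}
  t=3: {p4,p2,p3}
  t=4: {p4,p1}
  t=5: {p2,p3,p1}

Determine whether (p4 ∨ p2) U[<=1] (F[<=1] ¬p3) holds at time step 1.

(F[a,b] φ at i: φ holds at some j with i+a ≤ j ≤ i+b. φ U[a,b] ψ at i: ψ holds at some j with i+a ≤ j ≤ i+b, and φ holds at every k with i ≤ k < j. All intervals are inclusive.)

Need some j in [1,2] with F[<=1] ¬p3, and (p4 ∨ p2) at every k in [1,j-1].
  j=1: F[<=1] ¬p3 — fails (none in [1,2]).
  j=2: F[<=1] ¬p3 — fails (none in [2,3]).
No j in the window works → until fails.

No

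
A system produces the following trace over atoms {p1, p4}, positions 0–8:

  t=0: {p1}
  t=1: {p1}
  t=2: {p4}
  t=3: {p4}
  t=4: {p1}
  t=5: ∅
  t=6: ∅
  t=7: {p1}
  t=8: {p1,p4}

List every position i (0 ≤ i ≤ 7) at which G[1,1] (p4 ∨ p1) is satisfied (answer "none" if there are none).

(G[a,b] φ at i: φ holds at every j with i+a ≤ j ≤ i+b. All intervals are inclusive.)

0, 1, 2, 3, 6, 7

Evaluate at each i in [0,7]:
  i=0: ✓ (all of [1,1])
  i=1: ✓ (all of [2,2])
  i=2: ✓ (all of [3,3])
  i=3: ✓ (all of [4,4])
  i=4: ✗ (fails at j=5)
  i=5: ✗ (fails at j=6)
  i=6: ✓ (all of [7,7])
  i=7: ✓ (all of [8,8])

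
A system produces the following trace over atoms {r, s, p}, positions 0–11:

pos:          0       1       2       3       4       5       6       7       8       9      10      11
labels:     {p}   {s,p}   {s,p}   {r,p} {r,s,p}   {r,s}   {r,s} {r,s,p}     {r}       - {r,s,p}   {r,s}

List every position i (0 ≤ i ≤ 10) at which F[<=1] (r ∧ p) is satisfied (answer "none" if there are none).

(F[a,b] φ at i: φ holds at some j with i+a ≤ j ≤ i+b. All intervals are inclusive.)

2, 3, 4, 6, 7, 9, 10

Evaluate at each i in [0,10]:
  i=0: ✗ (none in [0,1])
  i=1: ✗ (none in [1,2])
  i=2: ✓ (witness j=3)
  i=3: ✓ (witness j=3)
  i=4: ✓ (witness j=4)
  i=5: ✗ (none in [5,6])
  i=6: ✓ (witness j=7)
  i=7: ✓ (witness j=7)
  i=8: ✗ (none in [8,9])
  i=9: ✓ (witness j=10)
  i=10: ✓ (witness j=10)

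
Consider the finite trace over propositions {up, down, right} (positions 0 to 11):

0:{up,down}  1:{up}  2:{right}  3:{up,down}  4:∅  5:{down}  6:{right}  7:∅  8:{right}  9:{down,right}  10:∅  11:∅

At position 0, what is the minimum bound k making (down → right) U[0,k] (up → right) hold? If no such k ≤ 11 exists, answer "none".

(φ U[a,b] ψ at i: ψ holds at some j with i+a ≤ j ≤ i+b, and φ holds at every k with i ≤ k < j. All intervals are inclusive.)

Need earliest j ≥ 0 with (up → right), and (down → right) at every k in [0,j-1].
  j=0: rhs fails.
  j=1: rhs fails.
  j=2: rhs holds but lhs fails at k=0.
  j=3: rhs fails.
  j=4: rhs holds but lhs fails at k=0.
  j=5: rhs holds but lhs fails at k=0.
  j=6: rhs holds but lhs fails at k=0.
  j=7: rhs holds but lhs fails at k=0.
  j=8: rhs holds but lhs fails at k=0.
  j=9: rhs holds but lhs fails at k=0.
  j=10: rhs holds but lhs fails at k=0.
  j=11: rhs holds but lhs fails at k=0.
No witness within the range → none.

none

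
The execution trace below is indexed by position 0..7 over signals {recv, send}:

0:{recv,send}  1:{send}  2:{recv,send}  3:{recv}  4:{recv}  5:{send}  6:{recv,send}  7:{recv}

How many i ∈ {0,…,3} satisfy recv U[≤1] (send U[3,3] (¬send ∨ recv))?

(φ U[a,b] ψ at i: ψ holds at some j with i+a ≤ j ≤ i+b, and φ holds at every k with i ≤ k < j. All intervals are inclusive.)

1

Evaluate at each i in [0,3]:
  i=0: ✓ (rhs at j=0)
  i=1: ✗ (no rhs in [1,2])
  i=2: ✗ (no rhs in [2,3])
  i=3: ✗ (no rhs in [3,4])
Positions where it holds: {0} → 1.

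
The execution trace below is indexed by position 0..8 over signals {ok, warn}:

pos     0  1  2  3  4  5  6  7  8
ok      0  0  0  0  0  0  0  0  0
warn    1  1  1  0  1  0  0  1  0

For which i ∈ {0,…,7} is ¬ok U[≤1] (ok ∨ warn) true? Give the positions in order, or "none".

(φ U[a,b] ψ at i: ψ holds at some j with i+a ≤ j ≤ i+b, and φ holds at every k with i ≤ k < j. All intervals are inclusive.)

0, 1, 2, 3, 4, 6, 7

Evaluate at each i in [0,7]:
  i=0: ✓ (rhs at j=0)
  i=1: ✓ (rhs at j=1)
  i=2: ✓ (rhs at j=2)
  i=3: ✓ (rhs at j=4; lhs holds on [3,3])
  i=4: ✓ (rhs at j=4)
  i=5: ✗ (no rhs in [5,6])
  i=6: ✓ (rhs at j=7; lhs holds on [6,6])
  i=7: ✓ (rhs at j=7)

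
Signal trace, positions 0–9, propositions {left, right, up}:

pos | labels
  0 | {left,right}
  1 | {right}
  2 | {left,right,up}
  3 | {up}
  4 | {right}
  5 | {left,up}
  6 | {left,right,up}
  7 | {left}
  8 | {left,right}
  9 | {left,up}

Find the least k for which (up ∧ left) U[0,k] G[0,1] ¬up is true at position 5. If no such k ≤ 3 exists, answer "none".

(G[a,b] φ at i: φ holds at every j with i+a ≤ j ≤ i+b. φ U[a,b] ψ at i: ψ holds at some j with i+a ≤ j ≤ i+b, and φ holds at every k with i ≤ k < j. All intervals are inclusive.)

2

Need earliest j ≥ 5 with G[0,1] ¬up, and (up ∧ left) at every k in [5,j-1].
  j=5: rhs fails.
  j=6: rhs fails.
  j=7: rhs holds; lhs holds on [5,6]. k = 2.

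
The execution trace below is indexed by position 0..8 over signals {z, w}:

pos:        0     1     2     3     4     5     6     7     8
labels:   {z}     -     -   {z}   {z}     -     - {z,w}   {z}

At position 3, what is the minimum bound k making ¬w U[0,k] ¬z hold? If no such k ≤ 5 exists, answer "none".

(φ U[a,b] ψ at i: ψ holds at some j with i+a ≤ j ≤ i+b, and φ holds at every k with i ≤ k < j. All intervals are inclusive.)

Need earliest j ≥ 3 with ¬z, and ¬w at every k in [3,j-1].
  j=3: rhs fails.
  j=4: rhs fails.
  j=5: rhs holds; lhs holds on [3,4]. k = 2.

2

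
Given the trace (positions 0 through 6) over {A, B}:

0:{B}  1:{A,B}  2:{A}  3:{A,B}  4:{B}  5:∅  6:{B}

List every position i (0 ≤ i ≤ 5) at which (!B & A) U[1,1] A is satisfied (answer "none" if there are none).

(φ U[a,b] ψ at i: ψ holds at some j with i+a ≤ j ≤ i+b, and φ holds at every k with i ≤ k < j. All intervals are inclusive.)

2

Evaluate at each i in [0,5]:
  i=0: ✗ (lhs fails at k=0 before rhs at j=1)
  i=1: ✗ (lhs fails at k=1 before rhs at j=2)
  i=2: ✓ (rhs at j=3; lhs holds on [2,2])
  i=3: ✗ (no rhs in [4,4])
  i=4: ✗ (no rhs in [5,5])
  i=5: ✗ (no rhs in [6,6])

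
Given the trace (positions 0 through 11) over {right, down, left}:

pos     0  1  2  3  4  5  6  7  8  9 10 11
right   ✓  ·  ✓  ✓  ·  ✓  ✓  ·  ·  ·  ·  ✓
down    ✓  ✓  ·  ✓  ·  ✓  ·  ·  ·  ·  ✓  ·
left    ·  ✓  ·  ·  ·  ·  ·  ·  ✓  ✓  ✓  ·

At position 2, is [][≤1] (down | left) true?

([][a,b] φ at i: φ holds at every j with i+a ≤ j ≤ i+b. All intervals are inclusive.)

Check (down | left) at every j in [2,3]:
  j=2: false
  j=3: true
Fails at j=2 → formula fails.

No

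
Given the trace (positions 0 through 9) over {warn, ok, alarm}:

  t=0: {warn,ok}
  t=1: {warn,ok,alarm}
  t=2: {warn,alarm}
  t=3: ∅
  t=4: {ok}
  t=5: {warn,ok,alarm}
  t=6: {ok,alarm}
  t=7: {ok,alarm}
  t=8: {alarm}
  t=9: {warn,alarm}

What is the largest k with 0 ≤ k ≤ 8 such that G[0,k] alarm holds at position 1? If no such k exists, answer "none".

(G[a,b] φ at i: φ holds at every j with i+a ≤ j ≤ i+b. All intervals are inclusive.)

1

alarm must hold from j=1 onward; find where it first fails.
  j=1: holds
  j=2: holds
  j=3: fails
Holds on [1,2], so largest k = 1.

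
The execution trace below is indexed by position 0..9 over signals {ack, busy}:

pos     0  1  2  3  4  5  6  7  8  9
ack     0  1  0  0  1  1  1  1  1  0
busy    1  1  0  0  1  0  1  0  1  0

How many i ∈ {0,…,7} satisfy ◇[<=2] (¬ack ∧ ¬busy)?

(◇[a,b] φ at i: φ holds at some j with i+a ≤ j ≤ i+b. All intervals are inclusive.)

Evaluate at each i in [0,7]:
  i=0: ✓ (witness j=2)
  i=1: ✓ (witness j=2)
  i=2: ✓ (witness j=2)
  i=3: ✓ (witness j=3)
  i=4: ✗ (none in [4,6])
  i=5: ✗ (none in [5,7])
  i=6: ✗ (none in [6,8])
  i=7: ✓ (witness j=9)
Positions where it holds: {0, 1, 2, 3, 7} → 5.

5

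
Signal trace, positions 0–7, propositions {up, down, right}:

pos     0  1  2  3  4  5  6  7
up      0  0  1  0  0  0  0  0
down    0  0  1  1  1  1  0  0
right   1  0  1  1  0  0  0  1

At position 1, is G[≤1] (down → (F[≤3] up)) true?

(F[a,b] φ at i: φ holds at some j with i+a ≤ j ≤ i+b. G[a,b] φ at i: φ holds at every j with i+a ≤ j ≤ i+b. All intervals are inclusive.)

True

Check (down → (F[≤3] up)) at every j in [1,2]:
  j=1: antecedent false → ✓
  j=2: antecedent true; consequent holds (witness at 2) → ✓
All positions satisfy it → formula holds.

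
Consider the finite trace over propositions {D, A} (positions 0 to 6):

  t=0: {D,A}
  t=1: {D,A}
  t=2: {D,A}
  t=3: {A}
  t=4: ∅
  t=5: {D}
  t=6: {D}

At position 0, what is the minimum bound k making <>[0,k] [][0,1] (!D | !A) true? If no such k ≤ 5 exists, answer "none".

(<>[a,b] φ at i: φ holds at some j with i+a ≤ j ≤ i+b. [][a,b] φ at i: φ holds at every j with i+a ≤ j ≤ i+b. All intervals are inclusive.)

3

Scan j = 0,1,… for [][0,1] (!D | !A):
  j=0: fails
  j=1: fails
  j=2: fails
  j=3: holds
First hit at j=3, so smallest k = 3-0 = 3.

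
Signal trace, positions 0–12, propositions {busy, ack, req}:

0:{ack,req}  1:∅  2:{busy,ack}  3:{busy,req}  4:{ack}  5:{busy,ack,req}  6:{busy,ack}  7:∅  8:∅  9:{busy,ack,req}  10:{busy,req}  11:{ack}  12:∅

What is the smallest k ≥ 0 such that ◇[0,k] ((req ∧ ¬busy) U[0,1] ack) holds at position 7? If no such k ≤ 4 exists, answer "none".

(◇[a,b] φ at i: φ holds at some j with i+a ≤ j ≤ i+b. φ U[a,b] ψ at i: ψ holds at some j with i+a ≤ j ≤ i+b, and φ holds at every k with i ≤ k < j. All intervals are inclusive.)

2

Scan j = 7,8,… for ((req ∧ ¬busy) U[0,1] ack):
  j=7: fails
  j=8: fails
  j=9: holds
First hit at j=9, so smallest k = 9-7 = 2.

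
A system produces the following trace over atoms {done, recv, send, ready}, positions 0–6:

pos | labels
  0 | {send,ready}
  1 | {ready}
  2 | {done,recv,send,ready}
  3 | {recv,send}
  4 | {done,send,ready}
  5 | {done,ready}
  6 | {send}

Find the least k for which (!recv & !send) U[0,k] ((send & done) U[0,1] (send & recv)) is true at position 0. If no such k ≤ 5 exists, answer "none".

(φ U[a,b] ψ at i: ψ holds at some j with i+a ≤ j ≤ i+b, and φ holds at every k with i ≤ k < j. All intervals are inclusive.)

none

Need earliest j ≥ 0 with ((send & done) U[0,1] (send & recv)), and (!recv & !send) at every k in [0,j-1].
  j=0: rhs fails.
  j=1: rhs fails.
  j=2: rhs holds but lhs fails at k=0.
  j=3: rhs holds but lhs fails at k=0.
  j=4: rhs fails.
  j=5: rhs fails.
No witness within the range → none.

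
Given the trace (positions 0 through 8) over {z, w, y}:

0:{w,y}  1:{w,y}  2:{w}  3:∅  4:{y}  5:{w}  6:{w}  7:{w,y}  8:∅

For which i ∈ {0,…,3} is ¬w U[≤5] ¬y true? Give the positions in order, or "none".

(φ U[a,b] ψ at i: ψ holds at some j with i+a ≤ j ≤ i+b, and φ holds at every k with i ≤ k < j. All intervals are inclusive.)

2, 3

Evaluate at each i in [0,3]:
  i=0: ✗ (lhs fails at k=0 before rhs at j=2)
  i=1: ✗ (lhs fails at k=1 before rhs at j=2)
  i=2: ✓ (rhs at j=2)
  i=3: ✓ (rhs at j=3)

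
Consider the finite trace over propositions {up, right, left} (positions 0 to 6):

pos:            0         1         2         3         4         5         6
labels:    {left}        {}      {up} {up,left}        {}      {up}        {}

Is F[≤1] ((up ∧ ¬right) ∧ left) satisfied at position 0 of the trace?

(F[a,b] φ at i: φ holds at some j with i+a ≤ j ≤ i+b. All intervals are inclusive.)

No

Check ((up ∧ ¬right) ∧ left) at each j in [0,1]:
  j=0: false
  j=1: false
No position in the window satisfies it → formula fails.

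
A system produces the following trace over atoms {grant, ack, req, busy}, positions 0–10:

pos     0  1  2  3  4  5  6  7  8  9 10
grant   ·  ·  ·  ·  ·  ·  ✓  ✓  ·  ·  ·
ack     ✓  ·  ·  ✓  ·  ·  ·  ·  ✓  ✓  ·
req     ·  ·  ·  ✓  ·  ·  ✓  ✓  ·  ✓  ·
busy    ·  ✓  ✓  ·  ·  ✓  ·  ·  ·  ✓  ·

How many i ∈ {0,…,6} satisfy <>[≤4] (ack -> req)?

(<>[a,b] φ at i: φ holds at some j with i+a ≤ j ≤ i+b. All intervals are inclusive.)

Evaluate at each i in [0,6]:
  i=0: ✓ (witness j=1)
  i=1: ✓ (witness j=1)
  i=2: ✓ (witness j=2)
  i=3: ✓ (witness j=3)
  i=4: ✓ (witness j=4)
  i=5: ✓ (witness j=5)
  i=6: ✓ (witness j=6)
Positions where it holds: {0, 1, 2, 3, 4, 5, 6} → 7.

7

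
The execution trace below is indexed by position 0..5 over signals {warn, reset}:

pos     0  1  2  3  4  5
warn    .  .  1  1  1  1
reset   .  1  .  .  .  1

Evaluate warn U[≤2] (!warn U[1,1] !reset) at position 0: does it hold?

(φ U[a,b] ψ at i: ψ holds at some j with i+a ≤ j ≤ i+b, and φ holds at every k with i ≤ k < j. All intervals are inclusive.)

Does not hold

Need some j in [0,2] with (!warn U[1,1] !reset), and warn at every k in [0,j-1].
  j=0: (!warn U[1,1] !reset) — fails.
  j=1: (!warn U[1,1] !reset) holds, but warn fails at k=0 → not this j.
  j=2: (!warn U[1,1] !reset) — fails.
No j in the window works → until fails.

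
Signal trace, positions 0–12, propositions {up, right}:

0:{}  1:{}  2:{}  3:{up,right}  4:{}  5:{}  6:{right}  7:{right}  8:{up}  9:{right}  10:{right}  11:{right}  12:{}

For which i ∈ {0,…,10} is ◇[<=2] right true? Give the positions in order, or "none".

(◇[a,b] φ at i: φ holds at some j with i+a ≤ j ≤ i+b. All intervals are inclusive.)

Evaluate at each i in [0,10]:
  i=0: ✗ (none in [0,2])
  i=1: ✓ (witness j=3)
  i=2: ✓ (witness j=3)
  i=3: ✓ (witness j=3)
  i=4: ✓ (witness j=6)
  i=5: ✓ (witness j=6)
  i=6: ✓ (witness j=6)
  i=7: ✓ (witness j=7)
  i=8: ✓ (witness j=9)
  i=9: ✓ (witness j=9)
  i=10: ✓ (witness j=10)

1, 2, 3, 4, 5, 6, 7, 8, 9, 10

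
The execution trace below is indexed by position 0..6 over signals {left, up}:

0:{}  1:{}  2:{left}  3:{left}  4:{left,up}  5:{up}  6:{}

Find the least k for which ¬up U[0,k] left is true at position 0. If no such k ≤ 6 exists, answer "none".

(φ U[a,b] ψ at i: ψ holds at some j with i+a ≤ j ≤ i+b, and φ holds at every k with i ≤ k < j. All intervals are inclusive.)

Need earliest j ≥ 0 with left, and ¬up at every k in [0,j-1].
  j=0: rhs fails.
  j=1: rhs fails.
  j=2: rhs holds; lhs holds on [0,1]. k = 2.

2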